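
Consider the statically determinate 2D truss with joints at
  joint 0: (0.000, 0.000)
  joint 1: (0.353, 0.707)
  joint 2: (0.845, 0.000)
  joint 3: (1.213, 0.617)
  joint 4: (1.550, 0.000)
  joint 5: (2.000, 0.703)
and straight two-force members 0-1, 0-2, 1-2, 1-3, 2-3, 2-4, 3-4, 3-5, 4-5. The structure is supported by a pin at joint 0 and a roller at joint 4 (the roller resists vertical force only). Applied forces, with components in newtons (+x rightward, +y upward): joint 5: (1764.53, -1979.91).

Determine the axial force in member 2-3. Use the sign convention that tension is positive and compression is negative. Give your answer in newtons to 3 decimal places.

1817.122

N=6 nodes, M=9 members, R=3 reactions → 2N=12, M+R=12
member 0 (0-1): L=0.7902, (cx,cy)=(0.4467,0.8947)
member 1 (0-2): L=0.8450, (cx,cy)=(1.0000,0.0000)
member 2 (1-2): L=0.8613, (cx,cy)=(0.5712,-0.8208)
member 3 (1-3): L=0.8647, (cx,cy)=(0.9946,-0.1041)
member 4 (2-3): L=0.7184, (cx,cy)=(0.5122,0.8588)
member 5 (2-4): L=0.7050, (cx,cy)=(1.0000,0.0000)
member 6 (3-4): L=0.7030, (cx,cy)=(0.4794,-0.8776)
member 7 (3-5): L=0.7917, (cx,cy)=(0.9941,0.1086)
member 8 (4-5): L=0.8347, (cx,cy)=(0.5391,0.8422)
solve A·x = −loads:
  F[0-1] = +1536.9876 N (tension)
  F[0-2] = +1077.9463 N (tension)
  F[1-2] = -1901.3140 N (compression)
  F[1-3] = +1782.2955 N (tension)
  F[2-3] = +1817.1217 N (tension)
  F[2-4] = -938.8918 N (compression)
  F[3-4] = -1160.9550 N (compression)
  F[3-5] = +3279.3319 N (tension)
  F[4-5] = -2773.7633 N (compression)
  Rx@0 = -1764.5300 N
  Ry@0 = -1375.1123 N
  Ry@4 = +3355.0223 N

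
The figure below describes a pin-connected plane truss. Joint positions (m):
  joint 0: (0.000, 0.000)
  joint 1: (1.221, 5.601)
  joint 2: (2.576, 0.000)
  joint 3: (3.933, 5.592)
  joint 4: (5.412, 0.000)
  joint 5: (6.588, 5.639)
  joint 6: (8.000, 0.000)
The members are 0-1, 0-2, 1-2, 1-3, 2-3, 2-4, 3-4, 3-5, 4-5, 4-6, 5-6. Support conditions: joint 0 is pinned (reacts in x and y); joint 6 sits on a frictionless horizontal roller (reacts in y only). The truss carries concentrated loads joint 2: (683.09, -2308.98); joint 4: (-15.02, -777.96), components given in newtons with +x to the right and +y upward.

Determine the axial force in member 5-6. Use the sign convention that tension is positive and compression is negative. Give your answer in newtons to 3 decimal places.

-1308.984

N=7 nodes, M=11 members, R=3 reactions → 2N=14, M+R=14
member 0 (0-1): L=5.7325, (cx,cy)=(0.2130,0.9771)
member 1 (0-2): L=2.5760, (cx,cy)=(1.0000,0.0000)
member 2 (1-2): L=5.7626, (cx,cy)=(0.2351,-0.9720)
member 3 (1-3): L=2.7120, (cx,cy)=(1.0000,-0.0033)
member 4 (2-3): L=5.7543, (cx,cy)=(0.2358,0.9718)
member 5 (2-4): L=2.8360, (cx,cy)=(1.0000,0.0000)
member 6 (3-4): L=5.7843, (cx,cy)=(0.2557,-0.9668)
member 7 (3-5): L=2.6554, (cx,cy)=(0.9998,0.0177)
member 8 (4-5): L=5.7603, (cx,cy)=(0.2042,0.9789)
member 9 (4-6): L=2.5880, (cx,cy)=(1.0000,0.0000)
member 10 (5-6): L=5.8131, (cx,cy)=(0.2429,-0.9701)
solve A·x = −loads:
  F[0-1] = -1859.8354 N (compression)
  F[0-2] = +1064.2047 N (tension)
  F[1-2] = +1872.4336 N (tension)
  F[1-3] = -836.4198 N (compression)
  F[2-3] = +503.2392 N (tension)
  F[2-4] = +702.7194 N (tension)
  F[3-4] = -519.4434 N (compression)
  F[3-5] = -585.0130 N (compression)
  F[4-5] = +1307.6777 N (tension)
  F[4-6] = +317.9520 N (tension)
  F[5-6] = -1308.9838 N (compression)
  Rx@0 = -668.0700 N
  Ry@0 = +1817.1585 N
  Ry@6 = +1269.7815 N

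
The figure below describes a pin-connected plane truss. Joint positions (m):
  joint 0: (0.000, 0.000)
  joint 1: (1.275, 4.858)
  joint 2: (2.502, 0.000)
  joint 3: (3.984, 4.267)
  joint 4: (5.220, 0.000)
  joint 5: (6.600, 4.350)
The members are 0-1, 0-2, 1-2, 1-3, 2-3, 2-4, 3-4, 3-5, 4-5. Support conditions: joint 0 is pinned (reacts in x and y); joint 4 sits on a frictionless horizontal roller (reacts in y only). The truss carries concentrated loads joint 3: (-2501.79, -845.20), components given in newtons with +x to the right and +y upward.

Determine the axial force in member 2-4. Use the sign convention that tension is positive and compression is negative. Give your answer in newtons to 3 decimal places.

N=6 nodes, M=9 members, R=3 reactions → 2N=12, M+R=12
member 0 (0-1): L=5.0225, (cx,cy)=(0.2539,0.9672)
member 1 (0-2): L=2.5020, (cx,cy)=(1.0000,0.0000)
member 2 (1-2): L=5.0106, (cx,cy)=(0.2449,-0.9696)
member 3 (1-3): L=2.7727, (cx,cy)=(0.9770,-0.2131)
member 4 (2-3): L=4.5170, (cx,cy)=(0.3281,0.9446)
member 5 (2-4): L=2.7180, (cx,cy)=(1.0000,0.0000)
member 6 (3-4): L=4.4424, (cx,cy)=(0.2782,-0.9605)
member 7 (3-5): L=2.6173, (cx,cy)=(0.9995,0.0317)
member 8 (4-5): L=4.5636, (cx,cy)=(0.3024,0.9532)
solve A·x = −loads:
  F[0-1] = -2321.2117 N (compression)
  F[0-2] = -1912.5360 N (compression)
  F[1-2] = +2591.0402 N (tension)
  F[1-3] = -1252.5390 N (compression)
  F[2-3] = -2659.3559 N (compression)
  F[2-4] = -405.5231 N (compression)
  F[3-4] = +1457.5234 N (tension)
  F[3-5] = -0.0000 N (compression)
  F[4-5] = +0.0000 N (tension)
  Rx@0 = +2501.7900 N
  Ry@0 = +2245.1734 N
  Ry@4 = -1399.9734 N

-405.523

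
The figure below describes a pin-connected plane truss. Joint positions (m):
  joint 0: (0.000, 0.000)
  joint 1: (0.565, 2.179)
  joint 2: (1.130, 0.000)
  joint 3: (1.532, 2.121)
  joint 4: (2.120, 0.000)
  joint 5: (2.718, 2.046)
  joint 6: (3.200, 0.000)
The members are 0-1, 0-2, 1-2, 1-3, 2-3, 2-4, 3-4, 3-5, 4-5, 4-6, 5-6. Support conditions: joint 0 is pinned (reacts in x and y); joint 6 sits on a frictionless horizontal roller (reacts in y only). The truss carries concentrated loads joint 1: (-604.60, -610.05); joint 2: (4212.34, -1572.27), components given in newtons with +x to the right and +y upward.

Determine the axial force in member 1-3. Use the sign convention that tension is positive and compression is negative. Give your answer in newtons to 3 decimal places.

N=7 nodes, M=11 members, R=3 reactions → 2N=14, M+R=14
member 0 (0-1): L=2.2511, (cx,cy)=(0.2510,0.9680)
member 1 (0-2): L=1.1300, (cx,cy)=(1.0000,0.0000)
member 2 (1-2): L=2.2511, (cx,cy)=(0.2510,-0.9680)
member 3 (1-3): L=0.9687, (cx,cy)=(0.9982,-0.0599)
member 4 (2-3): L=2.1588, (cx,cy)=(0.1862,0.9825)
member 5 (2-4): L=0.9900, (cx,cy)=(1.0000,0.0000)
member 6 (3-4): L=2.2010, (cx,cy)=(0.2672,-0.9637)
member 7 (3-5): L=1.1884, (cx,cy)=(0.9980,-0.0631)
member 8 (4-5): L=2.1316, (cx,cy)=(0.2805,0.9598)
member 9 (4-6): L=1.0800, (cx,cy)=(1.0000,0.0000)
member 10 (5-6): L=2.1020, (cx,cy)=(0.2293,-0.9734)
solve A·x = −loads:
  F[0-1] = -1994.9557 N (compression)
  F[0-2] = +4108.4599 N (tension)
  F[1-2] = +1379.7531 N (tension)
  F[1-3] = -242.8639 N (compression)
  F[2-3] = +240.8980 N (tension)
  F[2-4] = +197.5687 N (tension)
  F[3-4] = -252.1559 N (compression)
  F[3-5] = -130.4649 N (compression)
  F[4-5] = +253.1574 N (tension)
  F[4-6] = +59.1840 N (tension)
  F[5-6] = -258.1022 N (compression)
  Rx@0 = -3607.7400 N
  Ry@0 = +1931.0950 N
  Ry@6 = +251.2250 N

-242.864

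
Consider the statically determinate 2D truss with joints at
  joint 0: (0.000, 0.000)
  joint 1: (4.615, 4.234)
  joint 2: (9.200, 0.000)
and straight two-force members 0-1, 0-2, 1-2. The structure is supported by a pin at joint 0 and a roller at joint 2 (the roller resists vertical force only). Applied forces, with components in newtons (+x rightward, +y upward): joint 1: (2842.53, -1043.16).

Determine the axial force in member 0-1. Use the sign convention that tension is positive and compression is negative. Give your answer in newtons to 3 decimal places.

1166.067

N=3 nodes, M=3 members, R=3 reactions → 2N=6, M+R=6
member 0 (0-1): L=6.2630, (cx,cy)=(0.7369,0.6760)
member 1 (0-2): L=9.2000, (cx,cy)=(1.0000,0.0000)
member 2 (1-2): L=6.2409, (cx,cy)=(0.7347,-0.6784)
solve A·x = −loads:
  F[0-1] = +1166.0668 N (tension)
  F[0-2] = +1983.2914 N (tension)
  F[1-2] = -2699.5740 N (compression)
  Rx@0 = -2842.5300 N
  Ry@0 = -788.3025 N
  Ry@2 = +1831.4625 N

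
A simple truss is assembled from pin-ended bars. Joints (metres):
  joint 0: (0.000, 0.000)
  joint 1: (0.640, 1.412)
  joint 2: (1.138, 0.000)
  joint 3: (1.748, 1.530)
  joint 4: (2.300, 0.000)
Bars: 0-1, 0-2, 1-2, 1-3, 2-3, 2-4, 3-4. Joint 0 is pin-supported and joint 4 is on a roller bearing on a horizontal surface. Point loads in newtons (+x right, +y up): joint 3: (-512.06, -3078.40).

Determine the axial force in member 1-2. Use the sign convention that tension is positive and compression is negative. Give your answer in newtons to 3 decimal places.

N=5 nodes, M=7 members, R=3 reactions → 2N=10, M+R=10
member 0 (0-1): L=1.5503, (cx,cy)=(0.4128,0.9108)
member 1 (0-2): L=1.1380, (cx,cy)=(1.0000,0.0000)
member 2 (1-2): L=1.4972, (cx,cy)=(0.3326,-0.9431)
member 3 (1-3): L=1.1143, (cx,cy)=(0.9944,0.1059)
member 4 (2-3): L=1.6471, (cx,cy)=(0.3703,0.9289)
member 5 (2-4): L=1.1620, (cx,cy)=(1.0000,0.0000)
member 6 (3-4): L=1.6265, (cx,cy)=(0.3394,-0.9407)
solve A·x = −loads:
  F[0-1] = -1185.1537 N (compression)
  F[0-2] = -22.7921 N (compression)
  F[1-2] = +1049.9285 N (tension)
  F[1-3] = -843.2267 N (compression)
  F[2-3] = -1065.9442 N (compression)
  F[2-4] = +721.1908 N (tension)
  F[3-4] = -2125.0714 N (compression)
  Rx@0 = +512.0600 N
  Ry@0 = +1079.4472 N
  Ry@4 = +1998.9528 N

1049.928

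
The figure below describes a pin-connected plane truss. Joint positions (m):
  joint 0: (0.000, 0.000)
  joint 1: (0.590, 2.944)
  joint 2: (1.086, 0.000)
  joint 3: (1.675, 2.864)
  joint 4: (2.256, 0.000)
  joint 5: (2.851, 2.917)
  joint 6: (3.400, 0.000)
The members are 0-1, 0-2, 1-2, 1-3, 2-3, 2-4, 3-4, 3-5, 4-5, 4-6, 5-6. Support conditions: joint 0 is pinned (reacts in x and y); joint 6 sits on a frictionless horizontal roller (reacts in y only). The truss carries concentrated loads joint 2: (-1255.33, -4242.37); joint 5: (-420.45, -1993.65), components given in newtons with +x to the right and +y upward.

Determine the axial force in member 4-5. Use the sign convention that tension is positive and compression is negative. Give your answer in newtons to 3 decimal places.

N=7 nodes, M=11 members, R=3 reactions → 2N=14, M+R=14
member 0 (0-1): L=3.0025, (cx,cy)=(0.1965,0.9805)
member 1 (0-2): L=1.0860, (cx,cy)=(1.0000,0.0000)
member 2 (1-2): L=2.9855, (cx,cy)=(0.1661,-0.9861)
member 3 (1-3): L=1.0879, (cx,cy)=(0.9973,-0.0735)
member 4 (2-3): L=2.9239, (cx,cy)=(0.2014,0.9795)
member 5 (2-4): L=1.1700, (cx,cy)=(1.0000,0.0000)
member 6 (3-4): L=2.9223, (cx,cy)=(0.1988,-0.9800)
member 7 (3-5): L=1.1772, (cx,cy)=(0.9990,0.0450)
member 8 (4-5): L=2.9771, (cx,cy)=(0.1999,0.9798)
member 9 (4-6): L=1.1440, (cx,cy)=(1.0000,0.0000)
member 10 (5-6): L=2.9682, (cx,cy)=(0.1850,-0.9827)
solve A·x = −loads:
  F[0-1] = -3640.9288 N (compression)
  F[0-2] = -960.3360 N (compression)
  F[1-2] = +3719.9619 N (tension)
  F[1-3] = -1337.0866 N (compression)
  F[2-3] = +586.1206 N (tension)
  F[2-4] = +794.9483 N (tension)
  F[3-4] = -735.2913 N (compression)
  F[3-5] = -1070.2978 N (compression)
  F[4-5] = +735.4513 N (tension)
  F[4-6] = +501.7743 N (tension)
  F[5-6] = -2712.8835 N (compression)
  Rx@0 = +1675.7800 N
  Ry@0 = +3569.9443 N
  Ry@6 = +2666.0757 N

735.451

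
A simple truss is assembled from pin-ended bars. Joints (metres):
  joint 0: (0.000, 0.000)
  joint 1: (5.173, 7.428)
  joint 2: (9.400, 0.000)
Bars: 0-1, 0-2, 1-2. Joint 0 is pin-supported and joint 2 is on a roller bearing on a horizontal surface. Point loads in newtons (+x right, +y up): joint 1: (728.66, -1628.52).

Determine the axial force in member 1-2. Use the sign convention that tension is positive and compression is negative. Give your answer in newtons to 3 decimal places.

N=3 nodes, M=3 members, R=3 reactions → 2N=6, M+R=6
member 0 (0-1): L=9.0518, (cx,cy)=(0.5715,0.8206)
member 1 (0-2): L=9.4000, (cx,cy)=(1.0000,0.0000)
member 2 (1-2): L=8.5465, (cx,cy)=(0.4946,-0.8691)
solve A·x = −loads:
  F[0-1] = -190.7335 N (compression)
  F[0-2] = +837.6620 N (tension)
  F[1-2] = -1693.6552 N (compression)
  Rx@0 = -728.6600 N
  Ry@0 = +156.5178 N
  Ry@2 = +1472.0022 N

-1693.655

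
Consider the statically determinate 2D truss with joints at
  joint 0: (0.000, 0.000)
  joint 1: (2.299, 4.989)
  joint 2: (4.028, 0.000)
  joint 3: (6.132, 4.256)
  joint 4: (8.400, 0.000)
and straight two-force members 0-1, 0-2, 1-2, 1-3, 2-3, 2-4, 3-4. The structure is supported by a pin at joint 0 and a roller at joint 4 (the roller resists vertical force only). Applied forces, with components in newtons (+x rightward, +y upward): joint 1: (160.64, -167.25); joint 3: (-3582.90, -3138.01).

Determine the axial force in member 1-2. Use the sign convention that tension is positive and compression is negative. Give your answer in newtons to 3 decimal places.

N=5 nodes, M=7 members, R=3 reactions → 2N=10, M+R=10
member 0 (0-1): L=5.4932, (cx,cy)=(0.4185,0.9082)
member 1 (0-2): L=4.0280, (cx,cy)=(1.0000,0.0000)
member 2 (1-2): L=5.2801, (cx,cy)=(0.3275,-0.9449)
member 3 (1-3): L=3.9025, (cx,cy)=(0.9822,-0.1878)
member 4 (2-3): L=4.7477, (cx,cy)=(0.4432,0.8964)
member 5 (2-4): L=4.3720, (cx,cy)=(1.0000,0.0000)
member 6 (3-4): L=4.8226, (cx,cy)=(0.4703,-0.8825)
solve A·x = −loads:
  F[0-1] = -2960.4016 N (compression)
  F[0-2] = -2183.2860 N (compression)
  F[1-2] = +3161.3279 N (tension)
  F[1-3] = -2478.9288 N (compression)
  F[2-3] = -3332.1059 N (compression)
  F[2-4] = +328.5801 N (tension)
  F[3-4] = -698.6801 N (compression)
  Rx@0 = +3422.2600 N
  Ry@0 = +2688.6653 N
  Ry@4 = +616.5947 N

3161.328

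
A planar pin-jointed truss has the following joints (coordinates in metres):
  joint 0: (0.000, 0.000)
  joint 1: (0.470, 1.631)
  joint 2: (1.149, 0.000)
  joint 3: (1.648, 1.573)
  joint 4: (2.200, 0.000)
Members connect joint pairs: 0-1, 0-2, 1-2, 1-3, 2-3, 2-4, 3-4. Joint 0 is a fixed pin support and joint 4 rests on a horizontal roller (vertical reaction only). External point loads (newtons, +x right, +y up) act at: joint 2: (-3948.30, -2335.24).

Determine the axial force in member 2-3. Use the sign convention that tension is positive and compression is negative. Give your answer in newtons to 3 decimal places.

N=5 nodes, M=7 members, R=3 reactions → 2N=10, M+R=10
member 0 (0-1): L=1.6974, (cx,cy)=(0.2769,0.9609)
member 1 (0-2): L=1.1490, (cx,cy)=(1.0000,0.0000)
member 2 (1-2): L=1.7667, (cx,cy)=(0.3843,-0.9232)
member 3 (1-3): L=1.1794, (cx,cy)=(0.9988,-0.0492)
member 4 (2-3): L=1.6503, (cx,cy)=(0.3024,0.9532)
member 5 (2-4): L=1.0510, (cx,cy)=(1.0000,0.0000)
member 6 (3-4): L=1.6670, (cx,cy)=(0.3311,-0.9436)
solve A·x = −loads:
  F[0-1] = -1161.0043 N (compression)
  F[0-2] = -3626.8189 N (compression)
  F[1-2] = +1251.2137 N (tension)
  F[1-3] = -803.3370 N (compression)
  F[2-3] = +1238.0841 N (tension)
  F[2-4] = +427.9955 N (tension)
  F[3-4] = -1292.5489 N (compression)
  Rx@0 = +3948.3000 N
  Ry@0 = +1115.6078 N
  Ry@4 = +1219.6322 N

1238.084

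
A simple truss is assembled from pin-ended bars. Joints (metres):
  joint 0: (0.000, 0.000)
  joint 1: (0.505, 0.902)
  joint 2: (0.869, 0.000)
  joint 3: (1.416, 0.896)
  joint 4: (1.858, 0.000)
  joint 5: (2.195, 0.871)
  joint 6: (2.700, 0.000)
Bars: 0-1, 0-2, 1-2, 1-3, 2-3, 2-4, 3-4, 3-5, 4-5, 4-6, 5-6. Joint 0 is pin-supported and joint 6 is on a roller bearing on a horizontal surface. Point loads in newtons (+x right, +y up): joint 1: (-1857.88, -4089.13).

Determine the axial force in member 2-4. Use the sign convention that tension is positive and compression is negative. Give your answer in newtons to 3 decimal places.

206.571

N=7 nodes, M=11 members, R=3 reactions → 2N=14, M+R=14
member 0 (0-1): L=1.0337, (cx,cy)=(0.4885,0.8726)
member 1 (0-2): L=0.8690, (cx,cy)=(1.0000,0.0000)
member 2 (1-2): L=0.9727, (cx,cy)=(0.3742,-0.9273)
member 3 (1-3): L=0.9110, (cx,cy)=(1.0000,-0.0066)
member 4 (2-3): L=1.0498, (cx,cy)=(0.5211,0.8535)
member 5 (2-4): L=0.9890, (cx,cy)=(1.0000,0.0000)
member 6 (3-4): L=0.9991, (cx,cy)=(0.4424,-0.8968)
member 7 (3-5): L=0.7794, (cx,cy)=(0.9995,-0.0321)
member 8 (4-5): L=0.9339, (cx,cy)=(0.3608,0.9326)
member 9 (4-6): L=0.8420, (cx,cy)=(1.0000,0.0000)
member 10 (5-6): L=1.0068, (cx,cy)=(0.5016,-0.8651)
solve A·x = −loads:
  F[0-1] = -4521.1804 N (compression)
  F[0-2] = +350.7844 N (tension)
  F[1-2] = -153.3604 N (compression)
  F[1-3] = -293.3995 N (compression)
  F[2-3] = +166.6245 N (tension)
  F[2-4] = +206.5710 N (tension)
  F[3-4] = -155.8089 N (compression)
  F[3-5] = -137.7115 N (compression)
  F[4-5] = +149.8264 N (tension)
  F[4-6] = +83.5768 N (tension)
  F[5-6] = -166.6255 N (compression)
  Rx@0 = +1857.8800 N
  Ry@0 = +3944.9808 N
  Ry@6 = +144.1492 N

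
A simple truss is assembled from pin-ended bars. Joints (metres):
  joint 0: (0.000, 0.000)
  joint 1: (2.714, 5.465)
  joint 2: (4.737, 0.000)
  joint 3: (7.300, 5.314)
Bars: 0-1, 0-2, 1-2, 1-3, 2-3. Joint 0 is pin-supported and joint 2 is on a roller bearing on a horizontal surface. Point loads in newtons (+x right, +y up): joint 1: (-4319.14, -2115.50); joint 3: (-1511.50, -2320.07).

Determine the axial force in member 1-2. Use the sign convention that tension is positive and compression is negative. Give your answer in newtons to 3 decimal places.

N=4 nodes, M=5 members, R=3 reactions → 2N=8, M+R=8
member 0 (0-1): L=6.1018, (cx,cy)=(0.4448,0.8956)
member 1 (0-2): L=4.7370, (cx,cy)=(1.0000,0.0000)
member 2 (1-2): L=5.8274, (cx,cy)=(0.3472,-0.9378)
member 3 (1-3): L=4.5885, (cx,cy)=(0.9995,-0.0329)
member 4 (2-3): L=5.8998, (cx,cy)=(0.4344,0.9007)
solve A·x = −loads:
  F[0-1] = -7063.9019 N (compression)
  F[0-2] = -2688.7122 N (compression)
  F[1-2] = +4504.0218 N (tension)
  F[1-3] = -386.5786 N (compression)
  F[2-3] = -2589.9491 N (compression)
  Rx@0 = +5830.6400 N
  Ry@0 = +6326.6895 N
  Ry@2 = -1891.1195 N

4504.022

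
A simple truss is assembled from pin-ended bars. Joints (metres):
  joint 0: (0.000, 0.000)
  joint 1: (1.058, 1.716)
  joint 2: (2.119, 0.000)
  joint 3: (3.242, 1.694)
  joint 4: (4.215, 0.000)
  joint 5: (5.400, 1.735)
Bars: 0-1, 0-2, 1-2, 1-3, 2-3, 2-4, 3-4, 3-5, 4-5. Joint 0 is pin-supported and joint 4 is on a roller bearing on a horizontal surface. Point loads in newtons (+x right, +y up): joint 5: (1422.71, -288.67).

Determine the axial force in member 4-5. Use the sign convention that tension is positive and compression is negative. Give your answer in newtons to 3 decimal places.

-387.334

N=6 nodes, M=9 members, R=3 reactions → 2N=12, M+R=12
member 0 (0-1): L=2.0159, (cx,cy)=(0.5248,0.8512)
member 1 (0-2): L=2.1190, (cx,cy)=(1.0000,0.0000)
member 2 (1-2): L=2.0175, (cx,cy)=(0.5259,-0.8506)
member 3 (1-3): L=2.1841, (cx,cy)=(0.9999,-0.0101)
member 4 (2-3): L=2.0324, (cx,cy)=(0.5525,0.8335)
member 5 (2-4): L=2.0960, (cx,cy)=(1.0000,0.0000)
member 6 (3-4): L=1.9536, (cx,cy)=(0.4981,-0.8671)
member 7 (3-5): L=2.1584, (cx,cy)=(0.9998,0.0190)
member 8 (4-5): L=2.1011, (cx,cy)=(0.5640,0.8258)
solve A·x = −loads:
  F[0-1] = +783.3267 N (tension)
  F[0-2] = +1011.6070 N (tension)
  F[1-2] = -793.7516 N (compression)
  F[1-3] = +828.5741 N (tension)
  F[2-3] = +810.0026 N (tension)
  F[2-4] = +146.6183 N (tension)
  F[3-4] = -732.9843 N (compression)
  F[3-5] = +1641.4632 N (tension)
  F[4-5] = -387.3344 N (compression)
  Rx@0 = -1422.7100 N
  Ry@0 = -666.7795 N
  Ry@4 = +955.4495 N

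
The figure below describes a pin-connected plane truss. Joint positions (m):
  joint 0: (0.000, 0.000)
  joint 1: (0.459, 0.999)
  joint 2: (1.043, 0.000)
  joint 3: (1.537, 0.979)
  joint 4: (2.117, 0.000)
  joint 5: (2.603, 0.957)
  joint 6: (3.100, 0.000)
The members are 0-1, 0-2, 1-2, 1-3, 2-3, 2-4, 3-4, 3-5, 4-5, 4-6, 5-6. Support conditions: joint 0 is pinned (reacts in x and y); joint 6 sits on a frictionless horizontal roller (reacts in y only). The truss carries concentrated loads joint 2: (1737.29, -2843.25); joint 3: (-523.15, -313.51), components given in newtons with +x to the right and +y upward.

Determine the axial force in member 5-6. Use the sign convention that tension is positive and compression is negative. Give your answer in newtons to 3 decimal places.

N=7 nodes, M=11 members, R=3 reactions → 2N=14, M+R=14
member 0 (0-1): L=1.0994, (cx,cy)=(0.4175,0.9087)
member 1 (0-2): L=1.0430, (cx,cy)=(1.0000,0.0000)
member 2 (1-2): L=1.1572, (cx,cy)=(0.5047,-0.8633)
member 3 (1-3): L=1.0782, (cx,cy)=(0.9998,-0.0185)
member 4 (2-3): L=1.0966, (cx,cy)=(0.4505,0.8928)
member 5 (2-4): L=1.0740, (cx,cy)=(1.0000,0.0000)
member 6 (3-4): L=1.1379, (cx,cy)=(0.5097,-0.8603)
member 7 (3-5): L=1.0662, (cx,cy)=(0.9998,-0.0206)
member 8 (4-5): L=1.0733, (cx,cy)=(0.4528,0.8916)
member 9 (4-6): L=0.9830, (cx,cy)=(1.0000,0.0000)
member 10 (5-6): L=1.0784, (cx,cy)=(0.4609,-0.8875)
solve A·x = −loads:
  F[0-1] = -2432.0173 N (compression)
  F[0-2] = +2229.5076 N (tension)
  F[1-2] = +2609.9519 N (tension)
  F[1-3] = -2332.9511 N (compression)
  F[2-3] = +660.9208 N (tension)
  F[2-4] = +1511.6592 N (tension)
  F[3-4] = -1077.4454 N (compression)
  F[3-5] = -962.6837 N (compression)
  F[4-5] = +1039.6628 N (tension)
  F[4-6] = +491.7247 N (tension)
  F[5-6] = -1066.9130 N (compression)
  Rx@0 = -1214.1400 N
  Ry@0 = +2209.9178 N
  Ry@6 = +946.8422 N

-1066.913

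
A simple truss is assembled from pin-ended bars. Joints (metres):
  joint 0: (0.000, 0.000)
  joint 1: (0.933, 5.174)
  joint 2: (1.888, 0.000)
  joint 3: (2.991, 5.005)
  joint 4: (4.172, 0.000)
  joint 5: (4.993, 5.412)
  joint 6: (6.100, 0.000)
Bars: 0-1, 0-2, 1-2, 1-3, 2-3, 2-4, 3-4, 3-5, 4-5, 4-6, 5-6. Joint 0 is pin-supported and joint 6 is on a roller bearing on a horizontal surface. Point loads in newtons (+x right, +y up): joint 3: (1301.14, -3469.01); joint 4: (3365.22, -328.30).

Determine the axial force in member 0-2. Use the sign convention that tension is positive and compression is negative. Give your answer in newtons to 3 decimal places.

N=7 nodes, M=11 members, R=3 reactions → 2N=14, M+R=14
member 0 (0-1): L=5.2574, (cx,cy)=(0.1775,0.9841)
member 1 (0-2): L=1.8880, (cx,cy)=(1.0000,0.0000)
member 2 (1-2): L=5.2614, (cx,cy)=(0.1815,-0.9834)
member 3 (1-3): L=2.0649, (cx,cy)=(0.9966,-0.0818)
member 4 (2-3): L=5.1251, (cx,cy)=(0.2152,0.9766)
member 5 (2-4): L=2.2840, (cx,cy)=(1.0000,0.0000)
member 6 (3-4): L=5.1424, (cx,cy)=(0.2297,-0.9733)
member 7 (3-5): L=2.0430, (cx,cy)=(0.9800,0.1992)
member 8 (4-5): L=5.4739, (cx,cy)=(0.1500,0.9887)
member 9 (4-6): L=1.9280, (cx,cy)=(1.0000,0.0000)
member 10 (5-6): L=5.5241, (cx,cy)=(0.2004,-0.9797)
solve A·x = −loads:
  F[0-1] = -817.2186 N (compression)
  F[0-2] = +4811.3857 N (tension)
  F[1-2] = +842.7160 N (tension)
  F[1-3] = -298.9907 N (compression)
  F[2-3] = -848.6033 N (compression)
  F[2-4] = +5146.9801 N (tension)
  F[3-4] = -2967.7519 N (compression)
  F[3-5] = -1122.7000 N (compression)
  F[4-5] = +3253.5312 N (tension)
  F[4-6] = +612.2174 N (tension)
  F[5-6] = -3055.0342 N (compression)
  Rx@0 = -4666.3600 N
  Ry@0 = +804.2473 N
  Ry@6 = +2993.0627 N

4811.386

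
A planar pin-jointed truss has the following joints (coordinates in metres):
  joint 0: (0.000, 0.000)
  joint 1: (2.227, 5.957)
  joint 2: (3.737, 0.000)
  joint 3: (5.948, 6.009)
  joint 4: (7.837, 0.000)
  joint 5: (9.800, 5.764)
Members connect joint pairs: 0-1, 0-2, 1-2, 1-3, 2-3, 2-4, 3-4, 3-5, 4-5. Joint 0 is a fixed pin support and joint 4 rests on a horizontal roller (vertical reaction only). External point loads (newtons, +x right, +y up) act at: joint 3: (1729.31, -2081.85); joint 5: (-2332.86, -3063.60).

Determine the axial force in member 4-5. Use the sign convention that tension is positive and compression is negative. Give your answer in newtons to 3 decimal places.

-3321.196

N=6 nodes, M=9 members, R=3 reactions → 2N=12, M+R=12
member 0 (0-1): L=6.3597, (cx,cy)=(0.3502,0.9367)
member 1 (0-2): L=3.7370, (cx,cy)=(1.0000,0.0000)
member 2 (1-2): L=6.1454, (cx,cy)=(0.2457,-0.9693)
member 3 (1-3): L=3.7214, (cx,cy)=(0.9999,0.0140)
member 4 (2-3): L=6.4029, (cx,cy)=(0.3453,0.9385)
member 5 (2-4): L=4.1000, (cx,cy)=(1.0000,0.0000)
member 6 (3-4): L=6.2989, (cx,cy)=(0.2999,-0.9540)
member 7 (3-5): L=3.8598, (cx,cy)=(0.9980,-0.0635)
member 8 (4-5): L=6.0891, (cx,cy)=(0.3224,0.9466)
solve A·x = −loads:
  F[0-1] = -132.6763 N (compression)
  F[0-2] = -557.0900 N (compression)
  F[1-2] = +127.0862 N (tension)
  F[1-3] = -77.6942 N (compression)
  F[2-3] = -131.2646 N (compression)
  F[2-4] = -480.5358 N (compression)
  F[3-4] = -1967.8711 N (compression)
  F[3-5] = -1264.7245 N (compression)
  F[4-5] = -3321.1956 N (compression)
  Rx@0 = +603.5500 N
  Ry@0 = +124.2758 N
  Ry@4 = +5021.1742 N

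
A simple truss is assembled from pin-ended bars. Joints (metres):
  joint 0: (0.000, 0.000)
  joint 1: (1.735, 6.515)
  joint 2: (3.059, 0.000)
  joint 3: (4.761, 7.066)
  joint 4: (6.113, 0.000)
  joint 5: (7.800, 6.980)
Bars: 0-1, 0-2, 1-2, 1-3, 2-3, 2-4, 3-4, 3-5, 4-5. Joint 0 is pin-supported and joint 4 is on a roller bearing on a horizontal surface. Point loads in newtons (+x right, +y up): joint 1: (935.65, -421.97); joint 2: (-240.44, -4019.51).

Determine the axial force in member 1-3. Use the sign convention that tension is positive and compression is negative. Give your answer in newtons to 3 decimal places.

N=6 nodes, M=9 members, R=3 reactions → 2N=12, M+R=12
member 0 (0-1): L=6.7421, (cx,cy)=(0.2573,0.9663)
member 1 (0-2): L=3.0590, (cx,cy)=(1.0000,0.0000)
member 2 (1-2): L=6.6482, (cx,cy)=(0.1992,-0.9800)
member 3 (1-3): L=3.0758, (cx,cy)=(0.9838,0.1791)
member 4 (2-3): L=7.2681, (cx,cy)=(0.2342,0.9722)
member 5 (2-4): L=3.0540, (cx,cy)=(1.0000,0.0000)
member 6 (3-4): L=7.1942, (cx,cy)=(0.1879,-0.9822)
member 7 (3-5): L=3.0402, (cx,cy)=(0.9996,-0.0283)
member 8 (4-5): L=7.1810, (cx,cy)=(0.2349,0.9720)
solve A·x = −loads:
  F[0-1] = -1358.9038 N (compression)
  F[0-2] = +1044.9097 N (tension)
  F[1-2] = +646.6239 N (tension)
  F[1-3] = -1437.3788 N (compression)
  F[2-3] = +3482.6760 N (tension)
  F[2-4] = +598.5734 N (tension)
  F[3-4] = -3185.0931 N (compression)
  F[3-5] = +0.0000 N (tension)
  F[4-5] = -0.0000 N (compression)
  Rx@0 = -695.2100 N
  Ry@0 = +1313.1373 N
  Ry@4 = +3128.3427 N

-1437.379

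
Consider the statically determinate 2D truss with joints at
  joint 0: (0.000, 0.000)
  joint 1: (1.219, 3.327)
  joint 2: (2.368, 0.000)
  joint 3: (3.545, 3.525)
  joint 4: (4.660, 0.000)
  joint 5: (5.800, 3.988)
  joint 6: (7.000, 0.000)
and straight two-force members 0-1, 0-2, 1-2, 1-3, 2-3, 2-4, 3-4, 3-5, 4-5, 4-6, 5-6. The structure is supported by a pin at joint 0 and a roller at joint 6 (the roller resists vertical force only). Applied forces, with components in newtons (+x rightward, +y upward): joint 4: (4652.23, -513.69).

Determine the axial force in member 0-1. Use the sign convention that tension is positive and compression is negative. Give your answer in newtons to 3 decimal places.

-182.883

N=7 nodes, M=11 members, R=3 reactions → 2N=14, M+R=14
member 0 (0-1): L=3.5433, (cx,cy)=(0.3440,0.9390)
member 1 (0-2): L=2.3680, (cx,cy)=(1.0000,0.0000)
member 2 (1-2): L=3.5198, (cx,cy)=(0.3264,-0.9452)
member 3 (1-3): L=2.3344, (cx,cy)=(0.9964,0.0848)
member 4 (2-3): L=3.7163, (cx,cy)=(0.3167,0.9485)
member 5 (2-4): L=2.2920, (cx,cy)=(1.0000,0.0000)
member 6 (3-4): L=3.6971, (cx,cy)=(0.3016,-0.9534)
member 7 (3-5): L=2.3020, (cx,cy)=(0.9796,0.2011)
member 8 (4-5): L=4.1477, (cx,cy)=(0.2748,0.9615)
member 9 (4-6): L=2.3400, (cx,cy)=(1.0000,0.0000)
member 10 (5-6): L=4.1646, (cx,cy)=(0.2881,-0.9576)
solve A·x = −loads:
  F[0-1] = -182.8827 N (compression)
  F[0-2] = +4715.1473 N (tension)
  F[1-2] = +170.9787 N (tension)
  F[1-3] = -119.1605 N (compression)
  F[2-3] = -170.3833 N (compression)
  F[2-4] = +4824.9235 N (tension)
  F[3-4] = +134.2001 N (tension)
  F[3-5] = -217.6130 N (compression)
  F[4-5] = +401.1891 N (tension)
  F[4-6] = +102.8999 N (tension)
  F[5-6] = -357.1168 N (compression)
  Rx@0 = -4652.2300 N
  Ry@0 = +171.7192 N
  Ry@6 = +341.9708 N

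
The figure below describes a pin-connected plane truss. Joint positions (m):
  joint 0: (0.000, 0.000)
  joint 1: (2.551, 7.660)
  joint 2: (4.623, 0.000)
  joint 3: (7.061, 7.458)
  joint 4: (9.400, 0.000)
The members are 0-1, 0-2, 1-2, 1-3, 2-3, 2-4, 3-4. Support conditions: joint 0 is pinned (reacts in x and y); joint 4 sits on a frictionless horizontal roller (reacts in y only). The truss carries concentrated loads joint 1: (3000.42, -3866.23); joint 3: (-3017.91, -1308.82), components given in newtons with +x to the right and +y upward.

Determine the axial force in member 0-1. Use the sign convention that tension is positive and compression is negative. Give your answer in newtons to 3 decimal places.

-3259.034

N=5 nodes, M=7 members, R=3 reactions → 2N=10, M+R=10
member 0 (0-1): L=8.0736, (cx,cy)=(0.3160,0.9488)
member 1 (0-2): L=4.6230, (cx,cy)=(1.0000,0.0000)
member 2 (1-2): L=7.9353, (cx,cy)=(0.2611,-0.9653)
member 3 (1-3): L=4.5145, (cx,cy)=(0.9990,-0.0447)
member 4 (2-3): L=7.8464, (cx,cy)=(0.3107,0.9505)
member 5 (2-4): L=4.7770, (cx,cy)=(1.0000,0.0000)
member 6 (3-4): L=7.8162, (cx,cy)=(0.2993,-0.9542)
solve A·x = −loads:
  F[0-1] = -3259.0344 N (compression)
  F[0-2] = +1012.2594 N (tension)
  F[1-2] = -622.5241 N (compression)
  F[1-3] = -3871.4982 N (compression)
  F[2-3] = +632.2212 N (tension)
  F[2-4] = +653.2691 N (tension)
  F[3-4] = -2183.0139 N (compression)
  Rx@0 = +17.4900 N
  Ry@0 = +3092.0739 N
  Ry@4 = +2082.9761 N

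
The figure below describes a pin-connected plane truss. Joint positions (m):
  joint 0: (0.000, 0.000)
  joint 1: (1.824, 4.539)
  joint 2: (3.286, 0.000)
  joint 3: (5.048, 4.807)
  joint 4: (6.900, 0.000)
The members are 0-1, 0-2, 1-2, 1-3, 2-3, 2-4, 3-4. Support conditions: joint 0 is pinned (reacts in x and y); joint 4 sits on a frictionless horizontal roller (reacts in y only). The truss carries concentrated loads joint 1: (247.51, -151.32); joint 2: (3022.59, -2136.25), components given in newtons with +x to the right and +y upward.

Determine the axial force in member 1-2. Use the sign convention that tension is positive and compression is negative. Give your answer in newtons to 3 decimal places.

879.796

N=5 nodes, M=7 members, R=3 reactions → 2N=10, M+R=10
member 0 (0-1): L=4.8918, (cx,cy)=(0.3729,0.9279)
member 1 (0-2): L=3.2860, (cx,cy)=(1.0000,0.0000)
member 2 (1-2): L=4.7686, (cx,cy)=(0.3066,-0.9518)
member 3 (1-3): L=3.2351, (cx,cy)=(0.9966,0.0828)
member 4 (2-3): L=5.1198, (cx,cy)=(0.3442,0.9389)
member 5 (2-4): L=3.6140, (cx,cy)=(1.0000,0.0000)
member 6 (3-4): L=5.1514, (cx,cy)=(0.3595,-0.9331)
solve A·x = −loads:
  F[0-1] = -1150.3601 N (compression)
  F[0-2] = +3699.0354 N (tension)
  F[1-2] = +879.7958 N (tension)
  F[1-3] = -949.4420 N (compression)
  F[2-3] = +1383.3271 N (tension)
  F[2-4] = +470.0967 N (tension)
  F[3-4] = -1307.5954 N (compression)
  Rx@0 = -3270.1000 N
  Ry@0 = +1067.4000 N
  Ry@4 = +1220.1700 N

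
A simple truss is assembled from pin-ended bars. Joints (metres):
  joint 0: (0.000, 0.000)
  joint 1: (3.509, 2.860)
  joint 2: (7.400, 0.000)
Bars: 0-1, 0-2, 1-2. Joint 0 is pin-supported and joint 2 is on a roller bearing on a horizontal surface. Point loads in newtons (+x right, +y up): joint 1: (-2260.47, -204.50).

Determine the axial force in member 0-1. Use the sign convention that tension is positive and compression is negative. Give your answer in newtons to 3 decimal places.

N=3 nodes, M=3 members, R=3 reactions → 2N=6, M+R=6
member 0 (0-1): L=4.5269, (cx,cy)=(0.7751,0.6318)
member 1 (0-2): L=7.4000, (cx,cy)=(1.0000,0.0000)
member 2 (1-2): L=4.8290, (cx,cy)=(0.8058,-0.5923)
solve A·x = −loads:
  F[0-1] = -1553.0211 N (compression)
  F[0-2] = -1056.6506 N (compression)
  F[1-2] = +1311.3832 N (tension)
  Rx@0 = +2260.4700 N
  Ry@0 = +981.1694 N
  Ry@2 = -776.6694 N

-1553.021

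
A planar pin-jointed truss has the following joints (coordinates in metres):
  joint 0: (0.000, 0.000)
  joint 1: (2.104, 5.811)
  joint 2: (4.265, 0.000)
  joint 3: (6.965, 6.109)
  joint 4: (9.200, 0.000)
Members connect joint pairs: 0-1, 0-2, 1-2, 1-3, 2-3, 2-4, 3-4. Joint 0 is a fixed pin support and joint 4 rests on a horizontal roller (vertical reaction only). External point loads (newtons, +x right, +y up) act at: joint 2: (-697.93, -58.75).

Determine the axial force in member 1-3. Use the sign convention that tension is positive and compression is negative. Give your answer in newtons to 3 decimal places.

N=5 nodes, M=7 members, R=3 reactions → 2N=10, M+R=10
member 0 (0-1): L=6.1802, (cx,cy)=(0.3404,0.9403)
member 1 (0-2): L=4.2650, (cx,cy)=(1.0000,0.0000)
member 2 (1-2): L=6.1998, (cx,cy)=(0.3486,-0.9373)
member 3 (1-3): L=4.8701, (cx,cy)=(0.9981,0.0612)
member 4 (2-3): L=6.6791, (cx,cy)=(0.4042,0.9146)
member 5 (2-4): L=4.9350, (cx,cy)=(1.0000,0.0000)
member 6 (3-4): L=6.5050, (cx,cy)=(0.3436,-0.9391)
solve A·x = −loads:
  F[0-1] = -33.5164 N (compression)
  F[0-2] = -686.5196 N (compression)
  F[1-2] = +32.1437 N (tension)
  F[1-3] = -22.6569 N (compression)
  F[2-3] = +31.2930 N (tension)
  F[2-4] = +9.9643 N (tension)
  F[3-4] = -29.0012 N (compression)
  Rx@0 = +697.9300 N
  Ry@0 = +31.5143 N
  Ry@4 = +27.2357 N

-22.657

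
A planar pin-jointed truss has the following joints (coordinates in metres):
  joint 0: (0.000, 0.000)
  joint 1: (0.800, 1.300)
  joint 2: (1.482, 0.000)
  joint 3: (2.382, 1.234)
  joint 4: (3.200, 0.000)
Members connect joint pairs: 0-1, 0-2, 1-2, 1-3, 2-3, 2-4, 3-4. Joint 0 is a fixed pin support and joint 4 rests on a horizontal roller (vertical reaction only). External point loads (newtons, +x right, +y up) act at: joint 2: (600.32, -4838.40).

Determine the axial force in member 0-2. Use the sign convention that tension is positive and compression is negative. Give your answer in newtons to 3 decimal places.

2198.853

N=5 nodes, M=7 members, R=3 reactions → 2N=10, M+R=10
member 0 (0-1): L=1.5264, (cx,cy)=(0.5241,0.8517)
member 1 (0-2): L=1.4820, (cx,cy)=(1.0000,0.0000)
member 2 (1-2): L=1.4680, (cx,cy)=(0.4646,-0.8855)
member 3 (1-3): L=1.5834, (cx,cy)=(0.9991,-0.0417)
member 4 (2-3): L=1.5273, (cx,cy)=(0.5893,0.8079)
member 5 (2-4): L=1.7180, (cx,cy)=(1.0000,0.0000)
member 6 (3-4): L=1.4805, (cx,cy)=(0.5525,-0.8335)
solve A·x = −loads:
  F[0-1] = -3050.0683 N (compression)
  F[0-2] = +2198.8529 N (tension)
  F[1-2] = +3076.0092 N (tension)
  F[1-3] = -3030.1785 N (compression)
  F[2-3] = +2617.1127 N (tension)
  F[2-4] = +1485.3819 N (tension)
  F[3-4] = -2688.3959 N (compression)
  Rx@0 = -600.3200 N
  Ry@0 = +2597.6160 N
  Ry@4 = +2240.7840 N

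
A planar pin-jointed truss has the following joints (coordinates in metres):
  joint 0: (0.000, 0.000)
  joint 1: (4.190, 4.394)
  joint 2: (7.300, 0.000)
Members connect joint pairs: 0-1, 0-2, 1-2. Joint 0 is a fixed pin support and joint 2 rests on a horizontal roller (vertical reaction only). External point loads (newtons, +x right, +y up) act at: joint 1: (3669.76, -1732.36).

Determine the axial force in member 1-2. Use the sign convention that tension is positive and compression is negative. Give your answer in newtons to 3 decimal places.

-3924.380

N=3 nodes, M=3 members, R=3 reactions → 2N=6, M+R=6
member 0 (0-1): L=6.0715, (cx,cy)=(0.6901,0.7237)
member 1 (0-2): L=7.3000, (cx,cy)=(1.0000,0.0000)
member 2 (1-2): L=5.3832, (cx,cy)=(0.5777,-0.8162)
solve A·x = −loads:
  F[0-1] = +2032.3988 N (tension)
  F[0-2] = +2267.1865 N (tension)
  F[1-2] = -3924.3802 N (compression)
  Rx@0 = -3669.7600 N
  Ry@0 = -1470.8611 N
  Ry@2 = +3203.2211 N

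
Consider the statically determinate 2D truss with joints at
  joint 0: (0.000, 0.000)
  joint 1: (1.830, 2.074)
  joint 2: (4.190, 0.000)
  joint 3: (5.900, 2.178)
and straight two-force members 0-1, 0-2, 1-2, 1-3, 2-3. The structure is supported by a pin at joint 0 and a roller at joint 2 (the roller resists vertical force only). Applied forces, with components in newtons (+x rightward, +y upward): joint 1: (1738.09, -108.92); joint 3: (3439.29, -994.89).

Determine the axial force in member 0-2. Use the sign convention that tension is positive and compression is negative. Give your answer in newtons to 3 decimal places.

2536.684

N=4 nodes, M=5 members, R=3 reactions → 2N=8, M+R=8
member 0 (0-1): L=2.7659, (cx,cy)=(0.6616,0.7498)
member 1 (0-2): L=4.1900, (cx,cy)=(1.0000,0.0000)
member 2 (1-2): L=3.1418, (cx,cy)=(0.7512,-0.6601)
member 3 (1-3): L=4.0713, (cx,cy)=(0.9997,0.0255)
member 4 (2-3): L=2.7691, (cx,cy)=(0.6175,0.7865)
solve A·x = −loads:
  F[0-1] = +3991.2473 N (tension)
  F[0-2] = +2536.6844 N (tension)
  F[1-2] = -4531.9523 N (compression)
  F[1-3] = +4308.2115 N (tension)
  F[2-3] = -1404.8054 N (compression)
  Rx@0 = -5177.3800 N
  Ry@0 = -2992.7883 N
  Ry@2 = +4096.5983 N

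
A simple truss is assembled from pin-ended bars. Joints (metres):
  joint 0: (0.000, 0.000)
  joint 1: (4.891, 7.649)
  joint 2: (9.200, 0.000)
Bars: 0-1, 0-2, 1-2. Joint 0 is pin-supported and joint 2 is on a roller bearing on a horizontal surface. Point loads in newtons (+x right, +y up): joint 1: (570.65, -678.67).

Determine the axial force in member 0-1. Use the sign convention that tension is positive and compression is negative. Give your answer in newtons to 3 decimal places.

185.851

N=3 nodes, M=3 members, R=3 reactions → 2N=6, M+R=6
member 0 (0-1): L=9.0790, (cx,cy)=(0.5387,0.8425)
member 1 (0-2): L=9.2000, (cx,cy)=(1.0000,0.0000)
member 2 (1-2): L=8.7792, (cx,cy)=(0.4908,-0.8713)
solve A·x = −loads:
  F[0-1] = +185.8510 N (tension)
  F[0-2] = +470.5297 N (tension)
  F[1-2] = -958.6639 N (compression)
  Rx@0 = -570.6500 N
  Ry@0 = -156.5775 N
  Ry@2 = +835.2475 N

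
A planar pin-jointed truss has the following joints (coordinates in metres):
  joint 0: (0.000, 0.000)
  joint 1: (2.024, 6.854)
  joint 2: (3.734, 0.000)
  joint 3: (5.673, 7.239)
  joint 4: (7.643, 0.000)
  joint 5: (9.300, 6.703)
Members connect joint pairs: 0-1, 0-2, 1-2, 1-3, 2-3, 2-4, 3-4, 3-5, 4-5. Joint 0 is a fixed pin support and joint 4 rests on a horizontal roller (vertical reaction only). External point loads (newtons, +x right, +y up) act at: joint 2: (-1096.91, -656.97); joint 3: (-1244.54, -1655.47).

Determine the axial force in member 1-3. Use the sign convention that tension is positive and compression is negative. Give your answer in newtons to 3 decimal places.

-1036.284

N=6 nodes, M=9 members, R=3 reactions → 2N=12, M+R=12
member 0 (0-1): L=7.1466, (cx,cy)=(0.2832,0.9591)
member 1 (0-2): L=3.7340, (cx,cy)=(1.0000,0.0000)
member 2 (1-2): L=7.0641, (cx,cy)=(0.2421,-0.9703)
member 3 (1-3): L=3.6693, (cx,cy)=(0.9945,0.1049)
member 4 (2-3): L=7.4942, (cx,cy)=(0.2587,0.9659)
member 5 (2-4): L=3.9090, (cx,cy)=(1.0000,0.0000)
member 6 (3-4): L=7.5023, (cx,cy)=(0.2626,-0.9649)
member 7 (3-5): L=3.6664, (cx,cy)=(0.9893,-0.1462)
member 8 (4-5): L=6.9048, (cx,cy)=(0.2400,0.9708)
solve A·x = −loads:
  F[0-1] = -2024.3442 N (compression)
  F[0-2] = -1768.1323 N (compression)
  F[1-2] = +1888.9073 N (tension)
  F[1-3] = -1036.2844 N (compression)
  F[2-3] = -1217.2067 N (compression)
  F[2-4] = +100.9568 N (tension)
  F[3-4] = -384.4694 N (compression)
  F[3-5] = +0.0000 N (tension)
  F[4-5] = -0.0000 N (compression)
  Rx@0 = +2341.4500 N
  Ry@0 = +1941.4623 N
  Ry@4 = +370.9777 N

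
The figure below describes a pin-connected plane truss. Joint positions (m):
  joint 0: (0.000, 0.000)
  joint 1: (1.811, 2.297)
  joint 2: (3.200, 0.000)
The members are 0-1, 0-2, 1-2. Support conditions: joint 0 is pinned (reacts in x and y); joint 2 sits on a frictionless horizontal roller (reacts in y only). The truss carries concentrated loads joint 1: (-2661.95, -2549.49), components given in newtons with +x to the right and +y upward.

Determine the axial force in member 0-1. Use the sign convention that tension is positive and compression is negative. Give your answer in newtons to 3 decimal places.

-3842.450

N=3 nodes, M=3 members, R=3 reactions → 2N=6, M+R=6
member 0 (0-1): L=2.9251, (cx,cy)=(0.6191,0.7853)
member 1 (0-2): L=3.2000, (cx,cy)=(1.0000,0.0000)
member 2 (1-2): L=2.6843, (cx,cy)=(0.5175,-0.8557)
solve A·x = −loads:
  F[0-1] = -3842.4501 N (compression)
  F[0-2] = -282.9575 N (compression)
  F[1-2] = +546.8295 N (tension)
  Rx@0 = +2661.9500 N
  Ry@0 = +3017.4190 N
  Ry@2 = -467.9290 N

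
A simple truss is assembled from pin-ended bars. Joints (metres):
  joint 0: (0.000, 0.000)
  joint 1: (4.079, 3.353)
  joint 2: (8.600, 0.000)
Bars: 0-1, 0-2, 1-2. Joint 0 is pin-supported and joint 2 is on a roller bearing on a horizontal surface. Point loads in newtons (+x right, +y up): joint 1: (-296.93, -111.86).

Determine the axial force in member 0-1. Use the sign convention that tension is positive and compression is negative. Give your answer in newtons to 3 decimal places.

-274.913

N=3 nodes, M=3 members, R=3 reactions → 2N=6, M+R=6
member 0 (0-1): L=5.2802, (cx,cy)=(0.7725,0.6350)
member 1 (0-2): L=8.6000, (cx,cy)=(1.0000,0.0000)
member 2 (1-2): L=5.6287, (cx,cy)=(0.8032,-0.5957)
solve A·x = −loads:
  F[0-1] = -274.9133 N (compression)
  F[0-2] = -84.5584 N (compression)
  F[1-2] = +105.2758 N (tension)
  Rx@0 = +296.9300 N
  Ry@0 = +174.5727 N
  Ry@2 = -62.7127 N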